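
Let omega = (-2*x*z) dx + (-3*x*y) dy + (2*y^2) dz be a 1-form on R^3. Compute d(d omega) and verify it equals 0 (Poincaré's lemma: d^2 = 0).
d(d omega) = 0

Step 1: d omega = sum_{i<j} (∂f_j/∂x_i - ∂f_i/∂x_j) dx_i ∧ dx_j:
  coeff of dx ∧ dy: -3*y
  coeff of dx ∧ dz: 2*x
  coeff of dy ∧ dz: 4*y
Step 2: Apply d again to each 2-form coefficient. The only possible 3-form in R^3 is dx ∧ dy ∧ dz, with coefficient
  ∂(coeff of dy∧dz)/∂x - ∂(coeff of dx∧dz)/∂y + ∂(coeff of dx∧dy)/∂z
  = ∂/∂x (4*y) - ∂/∂y (2*x) + ∂/∂z (-3*y).
Each of these terms simplifies to sums of mixed partials that cancel in pairs. The result is 0 (by equality of mixed partials for smooth functions — Schwarz / Clairaut).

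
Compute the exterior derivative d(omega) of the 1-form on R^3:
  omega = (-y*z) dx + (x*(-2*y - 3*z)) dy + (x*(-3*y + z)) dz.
d(omega) = (-2*y - 2*z) dx ∧ dy + (-2*y + z) dx ∧ dz

For a 1-form omega = sum_i f_i dx_i, the exterior derivative is
  d(omega) = sum_{i < j} (∂f_j/∂x_i - ∂f_i/∂x_j) dx_i ∧ dx_j.
  coefficient of dx ∧ dy: ∂f_2/∂x - ∂f_1/∂y = ∂(x*(-2*y - 3*z))/∂x - ∂(-y*z)/∂y = -2*y - 2*z
  coefficient of dx ∧ dz: ∂f_3/∂x - ∂f_1/∂z = ∂(x*(-3*y + z))/∂x - ∂(-y*z)/∂z = -2*y + z
Assembling: d(omega) = (-2*y - 2*z) dx ∧ dy + (-2*y + z) dx ∧ dz.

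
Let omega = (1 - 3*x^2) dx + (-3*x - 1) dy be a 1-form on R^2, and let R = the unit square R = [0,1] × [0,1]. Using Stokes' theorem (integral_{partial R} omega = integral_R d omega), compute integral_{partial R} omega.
integral_(partial R) omega = -3

Stokes: integral_partial_R omega = integral_R d omega with d omega = (∂Q/∂x - ∂P/∂y) dx ∧ dy.
  ∂Q/∂x = -3
  ∂P/∂y = 0
  integrand = ∂Q/∂x - ∂P/∂y = -3.
Integrating over R: integral_0^1 integral_0^1 (-3) dx dy = -3.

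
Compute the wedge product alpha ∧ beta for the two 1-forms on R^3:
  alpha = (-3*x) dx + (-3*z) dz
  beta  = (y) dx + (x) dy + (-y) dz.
alpha ∧ beta = (-3*x^2) dx ∧ dy + (3*y*(x + z)) dx ∧ dz + (3*x*z) dy ∧ dz

Distribute the wedge, using dx_i ∧ dx_j = -dx_j ∧ dx_i and dx_i ∧ dx_i = 0. For each pair (i, j) with i < j, the coefficient of dx_i ∧ dx_j in alpha ∧ beta is (alpha_i * beta_j - alpha_j * beta_i). Collecting: alpha ∧ beta = (-3*x^2) dx ∧ dy + (3*y*(x + z)) dx ∧ dz + (3*x*z) dy ∧ dz.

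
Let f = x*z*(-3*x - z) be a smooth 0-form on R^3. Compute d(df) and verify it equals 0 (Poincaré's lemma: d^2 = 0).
d(df) = 0

Step 1: df = sum_i (∂f/∂x_i) dx_i = (z*(-6*x - z)) dx + (0) dy + (x*(-3*x - 2*z)) dz.
Step 2: Apply d again. Using the 1-form formula, the coefficient of dx ∧ dy in d(df) is ∂^2 f/∂x ∂y - ∂^2 f/∂y ∂x = (0) - (0) = 0 (equality of mixed partials for smooth f).
Similarly for dx ∧ dz and dy ∧ dz — all coefficients vanish. So d(df) = 0.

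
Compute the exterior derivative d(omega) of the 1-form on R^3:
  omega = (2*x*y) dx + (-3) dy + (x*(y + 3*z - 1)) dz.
d(omega) = (-2*x) dx ∧ dy + (y + 3*z - 1) dx ∧ dz + (x) dy ∧ dz

For a 1-form omega = sum_i f_i dx_i, the exterior derivative is
  d(omega) = sum_{i < j} (∂f_j/∂x_i - ∂f_i/∂x_j) dx_i ∧ dx_j.
  coefficient of dx ∧ dy: ∂f_2/∂x - ∂f_1/∂y = ∂(-3)/∂x - ∂(2*x*y)/∂y = -2*x
  coefficient of dx ∧ dz: ∂f_3/∂x - ∂f_1/∂z = ∂(x*(y + 3*z - 1))/∂x - ∂(2*x*y)/∂z = y + 3*z - 1
  coefficient of dy ∧ dz: ∂f_3/∂y - ∂f_2/∂z = ∂(x*(y + 3*z - 1))/∂y - ∂(-3)/∂z = x
Assembling: d(omega) = (-2*x) dx ∧ dy + (y + 3*z - 1) dx ∧ dz + (x) dy ∧ dz.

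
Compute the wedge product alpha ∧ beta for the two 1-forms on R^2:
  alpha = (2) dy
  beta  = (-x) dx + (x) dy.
alpha ∧ beta = (2*x) dx ∧ dy

Distribute the wedge, using dx_i ∧ dx_j = -dx_j ∧ dx_i and dx_i ∧ dx_i = 0. For each pair (i, j) with i < j, the coefficient of dx_i ∧ dx_j in alpha ∧ beta is (alpha_i * beta_j - alpha_j * beta_i). Collecting: alpha ∧ beta = (2*x) dx ∧ dy.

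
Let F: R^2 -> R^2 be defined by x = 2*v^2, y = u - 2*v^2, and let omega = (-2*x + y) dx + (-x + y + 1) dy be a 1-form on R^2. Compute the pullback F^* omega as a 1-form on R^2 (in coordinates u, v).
F^* omega = (u - 4*v^2 + 1) du + (-8*v^3 - 4*v) dv

Using F^*(f dg) = (f ∘ F) d(g ∘ F), substitute each coordinate x_i by F_i(u, v) in f_i, and replace dx_i by d F_i = (∂F_i/∂u) du + (∂F_i/∂v) dv.
  For the x component: f_1(F) = u - 6*v^2; d F_1 = (0) du + (4*v) dv
  For the y component: f_2(F) = u - 4*v^2 + 1; d F_2 = (1) du + (-4*v) dv
Combining and collecting du, dv coefficients:
  coeff of du: u - 4*v^2 + 1
  coeff of dv: -8*v^3 - 4*v
F^* omega = (u - 4*v^2 + 1) du + (-8*v^3 - 4*v) dv.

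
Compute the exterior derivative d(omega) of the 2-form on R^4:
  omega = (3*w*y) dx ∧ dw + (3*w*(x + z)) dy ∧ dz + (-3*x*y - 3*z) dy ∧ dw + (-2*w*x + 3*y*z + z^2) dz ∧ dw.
d(omega) = (-3*w - 3*y) dx ∧ dy ∧ dw + (3*w) dx ∧ dy ∧ dz + (3*x + 6*z + 3) dy ∧ dz ∧ dw + (-2*w) dx ∧ dz ∧ dw

For a 2-form omega = sum_{i<j} g_{ij} dx_i ∧ dx_j, the exterior derivative is
  d(omega) = sum_{i<j} d(g_{ij}) ∧ dx_i ∧ dx_j = sum_{i<j, k} (∂g_{ij}/∂x_k) dx_k ∧ dx_i ∧ dx_j.
Expand each term, using dx_k ∧ dx_i ∧ dx_j = sgn(permutation) dx_{(a)} ∧ dx_{(b)} ∧ dx_{(c)} with (a < b < c) sorted:
  d(3*w*y) includes (∂/∂y)(3*w*y) dy = (3*w) dy, which multiplied by dx ∧ dw gives (-3*w) dx ∧ dy ∧ dw
  d(3*w*(x + z)) includes (∂/∂x)(3*w*(x + z)) dx = (3*w) dx, which multiplied by dy ∧ dz gives (3*w) dx ∧ dy ∧ dz
  d(3*w*(x + z)) includes (∂/∂w)(3*w*(x + z)) dw = (3*x + 3*z) dw, which multiplied by dy ∧ dz gives (3*x + 3*z) dy ∧ dz ∧ dw
  d(-3*x*y - 3*z) includes (∂/∂x)(-3*x*y - 3*z) dx = (-3*y) dx, which multiplied by dy ∧ dw gives (-3*y) dx ∧ dy ∧ dw
  d(-3*x*y - 3*z) includes (∂/∂z)(-3*x*y - 3*z) dz = (-3) dz, which multiplied by dy ∧ dw gives (3) dy ∧ dz ∧ dw
  d(-2*w*x + 3*y*z + z^2) includes (∂/∂x)(-2*w*x + 3*y*z + z^2) dx = (-2*w) dx, which multiplied by dz ∧ dw gives (-2*w) dx ∧ dz ∧ dw
  d(-2*w*x + 3*y*z + z^2) includes (∂/∂y)(-2*w*x + 3*y*z + z^2) dy = (3*z) dy, which multiplied by dz ∧ dw gives (3*z) dy ∧ dz ∧ dw
Collecting like 3-forms: d(omega) = (-3*w - 3*y) dx ∧ dy ∧ dw + (3*w) dx ∧ dy ∧ dz + (3*x + 6*z + 3) dy ∧ dz ∧ dw + (-2*w) dx ∧ dz ∧ dw.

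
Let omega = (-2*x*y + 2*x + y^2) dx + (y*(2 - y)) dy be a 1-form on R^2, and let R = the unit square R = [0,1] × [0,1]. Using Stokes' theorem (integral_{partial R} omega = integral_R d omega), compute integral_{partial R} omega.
integral_(partial R) omega = 0

Stokes: integral_partial_R omega = integral_R d omega with d omega = (∂Q/∂x - ∂P/∂y) dx ∧ dy.
  ∂Q/∂x = 0
  ∂P/∂y = -2*x + 2*y
  integrand = ∂Q/∂x - ∂P/∂y = 2*x - 2*y.
Integrating over R: integral_0^1 integral_0^1 (2*x - 2*y) dx dy = 0.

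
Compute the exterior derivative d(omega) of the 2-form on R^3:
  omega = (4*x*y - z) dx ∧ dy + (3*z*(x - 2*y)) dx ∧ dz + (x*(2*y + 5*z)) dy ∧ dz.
d(omega) = (2*y + 11*z - 1) dx ∧ dy ∧ dz

For a 2-form omega = sum_{i<j} g_{ij} dx_i ∧ dx_j, the exterior derivative is
  d(omega) = sum_{i<j} d(g_{ij}) ∧ dx_i ∧ dx_j = sum_{i<j, k} (∂g_{ij}/∂x_k) dx_k ∧ dx_i ∧ dx_j.
Expand each term, using dx_k ∧ dx_i ∧ dx_j = sgn(permutation) dx_{(a)} ∧ dx_{(b)} ∧ dx_{(c)} with (a < b < c) sorted:
  d(4*x*y - z) includes (∂/∂z)(4*x*y - z) dz = (-1) dz, which multiplied by dx ∧ dy gives (-1) dx ∧ dy ∧ dz
  d(3*z*(x - 2*y)) includes (∂/∂y)(3*z*(x - 2*y)) dy = (-6*z) dy, which multiplied by dx ∧ dz gives (6*z) dx ∧ dy ∧ dz
  d(x*(2*y + 5*z)) includes (∂/∂x)(x*(2*y + 5*z)) dx = (2*y + 5*z) dx, which multiplied by dy ∧ dz gives (2*y + 5*z) dx ∧ dy ∧ dz
Collecting like 3-forms: d(omega) = (2*y + 11*z - 1) dx ∧ dy ∧ dz.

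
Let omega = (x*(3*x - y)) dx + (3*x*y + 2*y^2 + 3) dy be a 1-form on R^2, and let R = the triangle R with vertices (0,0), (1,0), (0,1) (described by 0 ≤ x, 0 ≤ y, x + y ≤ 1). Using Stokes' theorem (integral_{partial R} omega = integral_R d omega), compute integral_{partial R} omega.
integral_(partial R) omega = 2/3

Stokes: integral_partial_R omega = integral_R d omega with d omega = (∂Q/∂x - ∂P/∂y) dx ∧ dy.
  ∂Q/∂x = 3*y
  ∂P/∂y = -x
  integrand = ∂Q/∂x - ∂P/∂y = x + 3*y.
Integrating over R: integral_0^1 integral_0^{1-x} (x + 3*y) dy dx = 2/3.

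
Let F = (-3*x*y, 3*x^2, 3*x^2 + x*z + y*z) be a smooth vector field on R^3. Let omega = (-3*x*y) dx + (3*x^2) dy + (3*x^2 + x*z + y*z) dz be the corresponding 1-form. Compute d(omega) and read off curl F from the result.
d(omega) = (z) dy ∧ dz + (-6*x - z) dz ∧ dx + (9*x) dx ∧ dy; curl F = (z, -6*x - z, 9*x)

d omega = sum_{i<j} (∂f_j/∂x_i - ∂f_i/∂x_j) dx_i ∧ dx_j. Under the identification (dy ∧ dz, dz ∧ dx, dx ∧ dy) ↔ (e_x, e_y, e_z), the coefficients are exactly the components of curl F. Compute:
  ∂R/∂y - ∂Q/∂z = (z) - (0) = z
  ∂P/∂z - ∂R/∂x = (0) - (6*x + z) = -6*x - z
  ∂Q/∂x - ∂P/∂y = (6*x) - (-3*x) = 9*x.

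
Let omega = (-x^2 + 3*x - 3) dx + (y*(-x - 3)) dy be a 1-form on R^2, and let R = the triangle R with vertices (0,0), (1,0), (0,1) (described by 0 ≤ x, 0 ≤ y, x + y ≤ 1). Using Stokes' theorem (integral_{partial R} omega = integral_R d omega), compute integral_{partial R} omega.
integral_(partial R) omega = -1/6

Stokes: integral_partial_R omega = integral_R d omega with d omega = (∂Q/∂x - ∂P/∂y) dx ∧ dy.
  ∂Q/∂x = -y
  ∂P/∂y = 0
  integrand = ∂Q/∂x - ∂P/∂y = -y.
Integrating over R: integral_0^1 integral_0^{1-x} (-y) dy dx = -1/6.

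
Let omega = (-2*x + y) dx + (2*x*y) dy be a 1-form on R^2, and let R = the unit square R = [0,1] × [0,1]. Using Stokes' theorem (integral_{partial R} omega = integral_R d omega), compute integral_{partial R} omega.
integral_(partial R) omega = 0

Stokes: integral_partial_R omega = integral_R d omega with d omega = (∂Q/∂x - ∂P/∂y) dx ∧ dy.
  ∂Q/∂x = 2*y
  ∂P/∂y = 1
  integrand = ∂Q/∂x - ∂P/∂y = 2*y - 1.
Integrating over R: integral_0^1 integral_0^1 (2*y - 1) dx dy = 0.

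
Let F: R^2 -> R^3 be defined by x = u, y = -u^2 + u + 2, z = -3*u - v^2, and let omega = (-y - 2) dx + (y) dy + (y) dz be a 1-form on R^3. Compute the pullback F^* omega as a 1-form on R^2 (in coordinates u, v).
F^* omega = (2*u^3 + u^2 - 7*u - 8) du + (2*v*(u^2 - u - 2)) dv

Using F^*(f dg) = (f ∘ F) d(g ∘ F), substitute each coordinate x_i by F_i(u, v) in f_i, and replace dx_i by d F_i = (∂F_i/∂u) du + (∂F_i/∂v) dv.
  For the x component: f_1(F) = u^2 - u - 4; d F_1 = (1) du + (0) dv
  For the y component: f_2(F) = -u^2 + u + 2; d F_2 = (1 - 2*u) du + (0) dv
  For the z component: f_3(F) = -u^2 + u + 2; d F_3 = (-3) du + (-2*v) dv
Combining and collecting du, dv coefficients:
  coeff of du: 2*u^3 + u^2 - 7*u - 8
  coeff of dv: 2*v*(u^2 - u - 2)
F^* omega = (2*u^3 + u^2 - 7*u - 8) du + (2*v*(u^2 - u - 2)) dv.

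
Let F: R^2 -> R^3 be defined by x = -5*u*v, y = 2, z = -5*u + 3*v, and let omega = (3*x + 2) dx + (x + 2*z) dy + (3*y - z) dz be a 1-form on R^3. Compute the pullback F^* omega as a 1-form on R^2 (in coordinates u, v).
F^* omega = (75*u*v^2 - 25*u + 5*v - 30) du + (75*u^2*v + 5*u - 9*v + 18) dv

Using F^*(f dg) = (f ∘ F) d(g ∘ F), substitute each coordinate x_i by F_i(u, v) in f_i, and replace dx_i by d F_i = (∂F_i/∂u) du + (∂F_i/∂v) dv.
  For the x component: f_1(F) = -15*u*v + 2; d F_1 = (-5*v) du + (-5*u) dv
  For the y component: f_2(F) = -5*u*v - 10*u + 6*v; d F_2 = (0) du + (0) dv
  For the z component: f_3(F) = 5*u - 3*v + 6; d F_3 = (-5) du + (3) dv
Combining and collecting du, dv coefficients:
  coeff of du: 75*u*v^2 - 25*u + 5*v - 30
  coeff of dv: 75*u^2*v + 5*u - 9*v + 18
F^* omega = (75*u*v^2 - 25*u + 5*v - 30) du + (75*u^2*v + 5*u - 9*v + 18) dv.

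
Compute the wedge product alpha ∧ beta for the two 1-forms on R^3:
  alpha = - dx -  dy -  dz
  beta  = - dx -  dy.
alpha ∧ beta = (-1) dx ∧ dz + (-1) dy ∧ dz

Distribute the wedge, using dx_i ∧ dx_j = -dx_j ∧ dx_i and dx_i ∧ dx_i = 0. For each pair (i, j) with i < j, the coefficient of dx_i ∧ dx_j in alpha ∧ beta is (alpha_i * beta_j - alpha_j * beta_i). Collecting: alpha ∧ beta = (-1) dx ∧ dz + (-1) dy ∧ dz.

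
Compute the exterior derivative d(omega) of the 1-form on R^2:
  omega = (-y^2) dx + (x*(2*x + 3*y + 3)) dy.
d(omega) = (4*x + 5*y + 3) dx ∧ dy

For a 1-form omega = sum_i f_i dx_i, the exterior derivative is
  d(omega) = sum_{i < j} (∂f_j/∂x_i - ∂f_i/∂x_j) dx_i ∧ dx_j.
  coefficient of dx ∧ dy: ∂f_2/∂x - ∂f_1/∂y = ∂(x*(2*x + 3*y + 3))/∂x - ∂(-y^2)/∂y = 4*x + 5*y + 3
Assembling: d(omega) = (4*x + 5*y + 3) dx ∧ dy.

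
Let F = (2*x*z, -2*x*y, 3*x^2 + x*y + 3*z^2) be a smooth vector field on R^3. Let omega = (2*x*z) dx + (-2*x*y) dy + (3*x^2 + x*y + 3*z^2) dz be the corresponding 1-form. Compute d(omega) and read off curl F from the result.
d(omega) = (x) dy ∧ dz + (-4*x - y) dz ∧ dx + (-2*y) dx ∧ dy; curl F = (x, -4*x - y, -2*y)

d omega = sum_{i<j} (∂f_j/∂x_i - ∂f_i/∂x_j) dx_i ∧ dx_j. Under the identification (dy ∧ dz, dz ∧ dx, dx ∧ dy) ↔ (e_x, e_y, e_z), the coefficients are exactly the components of curl F. Compute:
  ∂R/∂y - ∂Q/∂z = (x) - (0) = x
  ∂P/∂z - ∂R/∂x = (2*x) - (6*x + y) = -4*x - y
  ∂Q/∂x - ∂P/∂y = (-2*y) - (0) = -2*y.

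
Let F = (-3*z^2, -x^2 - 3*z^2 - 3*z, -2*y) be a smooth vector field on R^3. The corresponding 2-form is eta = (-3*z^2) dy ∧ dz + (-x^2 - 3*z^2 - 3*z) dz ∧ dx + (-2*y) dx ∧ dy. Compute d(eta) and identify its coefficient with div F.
d(eta) = (0) dx ∧ dy ∧ dz; div F = 0

For a 2-form in R^3 of the form above, applying d gives a 3-form with coefficient ∂P/∂x + ∂Q/∂y + ∂R/∂z:
  ∂P/∂x = 0
  ∂Q/∂y = 0
  ∂R/∂z = 0
Sum = 0, which is exactly div F.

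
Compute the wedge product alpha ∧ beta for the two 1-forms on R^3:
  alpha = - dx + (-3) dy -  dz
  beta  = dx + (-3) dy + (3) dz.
alpha ∧ beta = (6) dx ∧ dy + (-2) dx ∧ dz + (-12) dy ∧ dz

Distribute the wedge, using dx_i ∧ dx_j = -dx_j ∧ dx_i and dx_i ∧ dx_i = 0. For each pair (i, j) with i < j, the coefficient of dx_i ∧ dx_j in alpha ∧ beta is (alpha_i * beta_j - alpha_j * beta_i). Collecting: alpha ∧ beta = (6) dx ∧ dy + (-2) dx ∧ dz + (-12) dy ∧ dz.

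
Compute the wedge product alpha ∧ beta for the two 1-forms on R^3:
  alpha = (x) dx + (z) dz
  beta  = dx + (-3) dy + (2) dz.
alpha ∧ beta = (-3*x) dx ∧ dy + (2*x - z) dx ∧ dz + (3*z) dy ∧ dz

Distribute the wedge, using dx_i ∧ dx_j = -dx_j ∧ dx_i and dx_i ∧ dx_i = 0. For each pair (i, j) with i < j, the coefficient of dx_i ∧ dx_j in alpha ∧ beta is (alpha_i * beta_j - alpha_j * beta_i). Collecting: alpha ∧ beta = (-3*x) dx ∧ dy + (2*x - z) dx ∧ dz + (3*z) dy ∧ dz.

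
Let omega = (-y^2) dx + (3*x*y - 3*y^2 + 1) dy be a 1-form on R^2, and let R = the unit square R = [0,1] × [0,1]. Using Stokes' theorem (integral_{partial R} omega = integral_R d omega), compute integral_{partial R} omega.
integral_(partial R) omega = 5/2

Stokes: integral_partial_R omega = integral_R d omega with d omega = (∂Q/∂x - ∂P/∂y) dx ∧ dy.
  ∂Q/∂x = 3*y
  ∂P/∂y = -2*y
  integrand = ∂Q/∂x - ∂P/∂y = 5*y.
Integrating over R: integral_0^1 integral_0^1 (5*y) dx dy = 5/2.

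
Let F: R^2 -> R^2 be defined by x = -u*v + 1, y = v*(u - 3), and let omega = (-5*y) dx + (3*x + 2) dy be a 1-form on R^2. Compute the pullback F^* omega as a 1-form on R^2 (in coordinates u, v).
F^* omega = (v*(2*u*v - 15*v + 5)) du + (2*u^2*v - 6*u*v + 5*u - 15) dv

Using F^*(f dg) = (f ∘ F) d(g ∘ F), substitute each coordinate x_i by F_i(u, v) in f_i, and replace dx_i by d F_i = (∂F_i/∂u) du + (∂F_i/∂v) dv.
  For the x component: f_1(F) = 5*v*(3 - u); d F_1 = (-v) du + (-u) dv
  For the y component: f_2(F) = -3*u*v + 5; d F_2 = (v) du + (u - 3) dv
Combining and collecting du, dv coefficients:
  coeff of du: v*(2*u*v - 15*v + 5)
  coeff of dv: 2*u^2*v - 6*u*v + 5*u - 15
F^* omega = (v*(2*u*v - 15*v + 5)) du + (2*u^2*v - 6*u*v + 5*u - 15) dv.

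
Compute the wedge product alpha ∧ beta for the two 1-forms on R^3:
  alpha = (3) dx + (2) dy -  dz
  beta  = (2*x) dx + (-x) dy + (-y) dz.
alpha ∧ beta = (-7*x) dx ∧ dy + (2*x - 3*y) dx ∧ dz + (-x - 2*y) dy ∧ dz

Distribute the wedge, using dx_i ∧ dx_j = -dx_j ∧ dx_i and dx_i ∧ dx_i = 0. For each pair (i, j) with i < j, the coefficient of dx_i ∧ dx_j in alpha ∧ beta is (alpha_i * beta_j - alpha_j * beta_i). Collecting: alpha ∧ beta = (-7*x) dx ∧ dy + (2*x - 3*y) dx ∧ dz + (-x - 2*y) dy ∧ dz.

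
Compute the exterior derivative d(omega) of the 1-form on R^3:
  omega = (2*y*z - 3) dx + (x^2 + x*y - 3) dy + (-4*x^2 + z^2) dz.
d(omega) = (2*x + y - 2*z) dx ∧ dy + (-8*x - 2*y) dx ∧ dz

For a 1-form omega = sum_i f_i dx_i, the exterior derivative is
  d(omega) = sum_{i < j} (∂f_j/∂x_i - ∂f_i/∂x_j) dx_i ∧ dx_j.
  coefficient of dx ∧ dy: ∂f_2/∂x - ∂f_1/∂y = ∂(x^2 + x*y - 3)/∂x - ∂(2*y*z - 3)/∂y = 2*x + y - 2*z
  coefficient of dx ∧ dz: ∂f_3/∂x - ∂f_1/∂z = ∂(-4*x^2 + z^2)/∂x - ∂(2*y*z - 3)/∂z = -8*x - 2*y
Assembling: d(omega) = (2*x + y - 2*z) dx ∧ dy + (-8*x - 2*y) dx ∧ dz.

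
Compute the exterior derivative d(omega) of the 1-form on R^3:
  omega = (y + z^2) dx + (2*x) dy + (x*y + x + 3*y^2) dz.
d(omega) = (1) dx ∧ dy + (y - 2*z + 1) dx ∧ dz + (x + 6*y) dy ∧ dz

For a 1-form omega = sum_i f_i dx_i, the exterior derivative is
  d(omega) = sum_{i < j} (∂f_j/∂x_i - ∂f_i/∂x_j) dx_i ∧ dx_j.
  coefficient of dx ∧ dy: ∂f_2/∂x - ∂f_1/∂y = ∂(2*x)/∂x - ∂(y + z^2)/∂y = 1
  coefficient of dx ∧ dz: ∂f_3/∂x - ∂f_1/∂z = ∂(x*y + x + 3*y^2)/∂x - ∂(y + z^2)/∂z = y - 2*z + 1
  coefficient of dy ∧ dz: ∂f_3/∂y - ∂f_2/∂z = ∂(x*y + x + 3*y^2)/∂y - ∂(2*x)/∂z = x + 6*y
Assembling: d(omega) = (1) dx ∧ dy + (y - 2*z + 1) dx ∧ dz + (x + 6*y) dy ∧ dz.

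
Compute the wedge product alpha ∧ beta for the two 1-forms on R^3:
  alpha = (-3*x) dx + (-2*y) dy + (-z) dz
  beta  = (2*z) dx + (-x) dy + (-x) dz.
alpha ∧ beta = (3*x^2 + 4*y*z) dx ∧ dy + (3*x^2 + 2*z^2) dx ∧ dz + (x*(2*y - z)) dy ∧ dz

Distribute the wedge, using dx_i ∧ dx_j = -dx_j ∧ dx_i and dx_i ∧ dx_i = 0. For each pair (i, j) with i < j, the coefficient of dx_i ∧ dx_j in alpha ∧ beta is (alpha_i * beta_j - alpha_j * beta_i). Collecting: alpha ∧ beta = (3*x^2 + 4*y*z) dx ∧ dy + (3*x^2 + 2*z^2) dx ∧ dz + (x*(2*y - z)) dy ∧ dz.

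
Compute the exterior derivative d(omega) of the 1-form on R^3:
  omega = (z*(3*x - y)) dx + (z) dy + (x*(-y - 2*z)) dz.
d(omega) = (z) dx ∧ dy + (-3*x - 2*z) dx ∧ dz + (-x - 1) dy ∧ dz

For a 1-form omega = sum_i f_i dx_i, the exterior derivative is
  d(omega) = sum_{i < j} (∂f_j/∂x_i - ∂f_i/∂x_j) dx_i ∧ dx_j.
  coefficient of dx ∧ dy: ∂f_2/∂x - ∂f_1/∂y = ∂(z)/∂x - ∂(z*(3*x - y))/∂y = z
  coefficient of dx ∧ dz: ∂f_3/∂x - ∂f_1/∂z = ∂(x*(-y - 2*z))/∂x - ∂(z*(3*x - y))/∂z = -3*x - 2*z
  coefficient of dy ∧ dz: ∂f_3/∂y - ∂f_2/∂z = ∂(x*(-y - 2*z))/∂y - ∂(z)/∂z = -x - 1
Assembling: d(omega) = (z) dx ∧ dy + (-3*x - 2*z) dx ∧ dz + (-x - 1) dy ∧ dz.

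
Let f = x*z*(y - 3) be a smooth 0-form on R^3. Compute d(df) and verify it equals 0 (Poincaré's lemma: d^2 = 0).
d(df) = 0

Step 1: df = sum_i (∂f/∂x_i) dx_i = (z*(y - 3)) dx + (x*z) dy + (x*(y - 3)) dz.
Step 2: Apply d again. Using the 1-form formula, the coefficient of dx ∧ dy in d(df) is ∂^2 f/∂x ∂y - ∂^2 f/∂y ∂x = (z) - (z) = 0 (equality of mixed partials for smooth f).
Similarly for dx ∧ dz and dy ∧ dz — all coefficients vanish. So d(df) = 0.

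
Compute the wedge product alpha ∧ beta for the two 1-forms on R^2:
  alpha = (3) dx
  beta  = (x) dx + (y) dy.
alpha ∧ beta = (3*y) dx ∧ dy

Distribute the wedge, using dx_i ∧ dx_j = -dx_j ∧ dx_i and dx_i ∧ dx_i = 0. For each pair (i, j) with i < j, the coefficient of dx_i ∧ dx_j in alpha ∧ beta is (alpha_i * beta_j - alpha_j * beta_i). Collecting: alpha ∧ beta = (3*y) dx ∧ dy.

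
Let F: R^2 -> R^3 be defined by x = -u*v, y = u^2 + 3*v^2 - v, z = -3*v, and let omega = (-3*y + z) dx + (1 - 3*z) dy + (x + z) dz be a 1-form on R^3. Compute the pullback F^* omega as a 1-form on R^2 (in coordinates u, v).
F^* omega = (3*u^2*v + 18*u*v + 2*u + 9*v^3) du + (3*u^3 + 9*u*v^2 + 3*u*v + 54*v^2 + 6*v - 1) dv

Using F^*(f dg) = (f ∘ F) d(g ∘ F), substitute each coordinate x_i by F_i(u, v) in f_i, and replace dx_i by d F_i = (∂F_i/∂u) du + (∂F_i/∂v) dv.
  For the x component: f_1(F) = -3*u^2 - 9*v^2; d F_1 = (-v) du + (-u) dv
  For the y component: f_2(F) = 9*v + 1; d F_2 = (2*u) du + (6*v - 1) dv
  For the z component: f_3(F) = v*(-u - 3); d F_3 = (0) du + (-3) dv
Combining and collecting du, dv coefficients:
  coeff of du: 3*u^2*v + 18*u*v + 2*u + 9*v^3
  coeff of dv: 3*u^3 + 9*u*v^2 + 3*u*v + 54*v^2 + 6*v - 1
F^* omega = (3*u^2*v + 18*u*v + 2*u + 9*v^3) du + (3*u^3 + 9*u*v^2 + 3*u*v + 54*v^2 + 6*v - 1) dv.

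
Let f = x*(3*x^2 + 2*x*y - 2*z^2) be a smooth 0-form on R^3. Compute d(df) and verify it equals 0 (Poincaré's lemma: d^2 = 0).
d(df) = 0

Step 1: df = sum_i (∂f/∂x_i) dx_i = (9*x^2 + 4*x*y - 2*z^2) dx + (2*x^2) dy + (-4*x*z) dz.
Step 2: Apply d again. Using the 1-form formula, the coefficient of dx ∧ dy in d(df) is ∂^2 f/∂x ∂y - ∂^2 f/∂y ∂x = (4*x) - (4*x) = 0 (equality of mixed partials for smooth f).
Similarly for dx ∧ dz and dy ∧ dz — all coefficients vanish. So d(df) = 0.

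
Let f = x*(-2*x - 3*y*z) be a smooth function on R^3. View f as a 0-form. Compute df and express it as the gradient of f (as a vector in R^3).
df = (-4*x - 3*y*z) dx + (-3*x*z) dy + (-3*x*y) dz; grad f = (-4*x - 3*y*z, -3*x*z, -3*x*y)

For a 0-form f, d f = (∂f/∂x) dx + (∂f/∂y) dy + (∂f/∂z) dz. The components of the vector representation are exactly the entries of grad f in Cartesian coordinates:
  ∂f/∂x = -4*x - 3*y*z
  ∂f/∂y = -3*x*z
  ∂f/∂z = -3*x*y.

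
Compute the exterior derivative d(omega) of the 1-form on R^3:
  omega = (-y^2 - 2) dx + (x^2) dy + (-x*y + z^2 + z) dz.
d(omega) = (2*x + 2*y) dx ∧ dy + (-y) dx ∧ dz + (-x) dy ∧ dz

For a 1-form omega = sum_i f_i dx_i, the exterior derivative is
  d(omega) = sum_{i < j} (∂f_j/∂x_i - ∂f_i/∂x_j) dx_i ∧ dx_j.
  coefficient of dx ∧ dy: ∂f_2/∂x - ∂f_1/∂y = ∂(x^2)/∂x - ∂(-y^2 - 2)/∂y = 2*x + 2*y
  coefficient of dx ∧ dz: ∂f_3/∂x - ∂f_1/∂z = ∂(-x*y + z^2 + z)/∂x - ∂(-y^2 - 2)/∂z = -y
  coefficient of dy ∧ dz: ∂f_3/∂y - ∂f_2/∂z = ∂(-x*y + z^2 + z)/∂y - ∂(x^2)/∂z = -x
Assembling: d(omega) = (2*x + 2*y) dx ∧ dy + (-y) dx ∧ dz + (-x) dy ∧ dz.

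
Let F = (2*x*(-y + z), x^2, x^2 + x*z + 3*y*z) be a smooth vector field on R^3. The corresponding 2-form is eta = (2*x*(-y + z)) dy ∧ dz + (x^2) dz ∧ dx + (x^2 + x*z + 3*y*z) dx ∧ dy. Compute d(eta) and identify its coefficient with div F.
d(eta) = (x + y + 2*z) dx ∧ dy ∧ dz; div F = x + y + 2*z

For a 2-form in R^3 of the form above, applying d gives a 3-form with coefficient ∂P/∂x + ∂Q/∂y + ∂R/∂z:
  ∂P/∂x = -2*y + 2*z
  ∂Q/∂y = 0
  ∂R/∂z = x + 3*y
Sum = x + y + 2*z, which is exactly div F.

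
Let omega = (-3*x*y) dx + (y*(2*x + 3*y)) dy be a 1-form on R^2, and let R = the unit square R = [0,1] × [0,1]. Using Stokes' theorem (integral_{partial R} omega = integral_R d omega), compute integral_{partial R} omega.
integral_(partial R) omega = 5/2

Stokes: integral_partial_R omega = integral_R d omega with d omega = (∂Q/∂x - ∂P/∂y) dx ∧ dy.
  ∂Q/∂x = 2*y
  ∂P/∂y = -3*x
  integrand = ∂Q/∂x - ∂P/∂y = 3*x + 2*y.
Integrating over R: integral_0^1 integral_0^1 (3*x + 2*y) dx dy = 5/2.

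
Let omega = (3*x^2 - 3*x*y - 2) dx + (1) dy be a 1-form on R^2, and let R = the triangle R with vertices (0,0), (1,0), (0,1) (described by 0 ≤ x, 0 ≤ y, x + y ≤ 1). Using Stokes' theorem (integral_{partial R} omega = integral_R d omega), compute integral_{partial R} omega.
integral_(partial R) omega = 1/2

Stokes: integral_partial_R omega = integral_R d omega with d omega = (∂Q/∂x - ∂P/∂y) dx ∧ dy.
  ∂Q/∂x = 0
  ∂P/∂y = -3*x
  integrand = ∂Q/∂x - ∂P/∂y = 3*x.
Integrating over R: integral_0^1 integral_0^{1-x} (3*x) dy dx = 1/2.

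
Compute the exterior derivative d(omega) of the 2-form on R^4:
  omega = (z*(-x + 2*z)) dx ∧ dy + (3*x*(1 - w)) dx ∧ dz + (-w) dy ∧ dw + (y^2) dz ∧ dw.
d(omega) = (-x + 4*z) dx ∧ dy ∧ dz + (-3*x) dx ∧ dz ∧ dw + (2*y) dy ∧ dz ∧ dw

For a 2-form omega = sum_{i<j} g_{ij} dx_i ∧ dx_j, the exterior derivative is
  d(omega) = sum_{i<j} d(g_{ij}) ∧ dx_i ∧ dx_j = sum_{i<j, k} (∂g_{ij}/∂x_k) dx_k ∧ dx_i ∧ dx_j.
Expand each term, using dx_k ∧ dx_i ∧ dx_j = sgn(permutation) dx_{(a)} ∧ dx_{(b)} ∧ dx_{(c)} with (a < b < c) sorted:
  d(z*(-x + 2*z)) includes (∂/∂z)(z*(-x + 2*z)) dz = (-x + 4*z) dz, which multiplied by dx ∧ dy gives (-x + 4*z) dx ∧ dy ∧ dz
  d(3*x*(1 - w)) includes (∂/∂w)(3*x*(1 - w)) dw = (-3*x) dw, which multiplied by dx ∧ dz gives (-3*x) dx ∧ dz ∧ dw
  d(y^2) includes (∂/∂y)(y^2) dy = (2*y) dy, which multiplied by dz ∧ dw gives (2*y) dy ∧ dz ∧ dw
Collecting like 3-forms: d(omega) = (-x + 4*z) dx ∧ dy ∧ dz + (-3*x) dx ∧ dz ∧ dw + (2*y) dy ∧ dz ∧ dw.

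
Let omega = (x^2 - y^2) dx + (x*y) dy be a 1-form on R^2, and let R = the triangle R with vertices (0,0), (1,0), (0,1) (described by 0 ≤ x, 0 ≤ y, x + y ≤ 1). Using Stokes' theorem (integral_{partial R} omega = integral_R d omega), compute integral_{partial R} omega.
integral_(partial R) omega = 1/2

Stokes: integral_partial_R omega = integral_R d omega with d omega = (∂Q/∂x - ∂P/∂y) dx ∧ dy.
  ∂Q/∂x = y
  ∂P/∂y = -2*y
  integrand = ∂Q/∂x - ∂P/∂y = 3*y.
Integrating over R: integral_0^1 integral_0^{1-x} (3*y) dy dx = 1/2.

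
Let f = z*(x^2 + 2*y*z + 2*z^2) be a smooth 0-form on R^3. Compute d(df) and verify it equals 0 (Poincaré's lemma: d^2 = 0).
d(df) = 0

Step 1: df = sum_i (∂f/∂x_i) dx_i = (2*x*z) dx + (2*z^2) dy + (x^2 + 4*y*z + 6*z^2) dz.
Step 2: Apply d again. Using the 1-form formula, the coefficient of dx ∧ dy in d(df) is ∂^2 f/∂x ∂y - ∂^2 f/∂y ∂x = (0) - (0) = 0 (equality of mixed partials for smooth f).
Similarly for dx ∧ dz and dy ∧ dz — all coefficients vanish. So d(df) = 0.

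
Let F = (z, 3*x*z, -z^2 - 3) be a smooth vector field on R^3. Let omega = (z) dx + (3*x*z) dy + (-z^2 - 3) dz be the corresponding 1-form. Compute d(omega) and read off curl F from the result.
d(omega) = (-3*x) dy ∧ dz + (1) dz ∧ dx + (3*z) dx ∧ dy; curl F = (-3*x, 1, 3*z)

d omega = sum_{i<j} (∂f_j/∂x_i - ∂f_i/∂x_j) dx_i ∧ dx_j. Under the identification (dy ∧ dz, dz ∧ dx, dx ∧ dy) ↔ (e_x, e_y, e_z), the coefficients are exactly the components of curl F. Compute:
  ∂R/∂y - ∂Q/∂z = (0) - (3*x) = -3*x
  ∂P/∂z - ∂R/∂x = (1) - (0) = 1
  ∂Q/∂x - ∂P/∂y = (3*z) - (0) = 3*z.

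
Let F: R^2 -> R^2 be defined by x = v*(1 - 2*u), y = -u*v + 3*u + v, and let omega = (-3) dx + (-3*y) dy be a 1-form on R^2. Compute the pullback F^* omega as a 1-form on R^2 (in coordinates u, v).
F^* omega = (-3*u*v^2 + 18*u*v - 27*u + 3*v^2 - 3*v) du + (-3*u^2*v + 9*u^2 + 6*u*v - 3*u - 3*v - 3) dv

Using F^*(f dg) = (f ∘ F) d(g ∘ F), substitute each coordinate x_i by F_i(u, v) in f_i, and replace dx_i by d F_i = (∂F_i/∂u) du + (∂F_i/∂v) dv.
  For the x component: f_1(F) = -3; d F_1 = (-2*v) du + (1 - 2*u) dv
  For the y component: f_2(F) = 3*u*v - 9*u - 3*v; d F_2 = (3 - v) du + (1 - u) dv
Combining and collecting du, dv coefficients:
  coeff of du: -3*u*v^2 + 18*u*v - 27*u + 3*v^2 - 3*v
  coeff of dv: -3*u^2*v + 9*u^2 + 6*u*v - 3*u - 3*v - 3
F^* omega = (-3*u*v^2 + 18*u*v - 27*u + 3*v^2 - 3*v) du + (-3*u^2*v + 9*u^2 + 6*u*v - 3*u - 3*v - 3) dv.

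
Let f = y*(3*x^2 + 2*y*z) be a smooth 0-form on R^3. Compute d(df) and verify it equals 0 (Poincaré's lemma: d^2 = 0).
d(df) = 0

Step 1: df = sum_i (∂f/∂x_i) dx_i = (6*x*y) dx + (3*x^2 + 4*y*z) dy + (2*y^2) dz.
Step 2: Apply d again. Using the 1-form formula, the coefficient of dx ∧ dy in d(df) is ∂^2 f/∂x ∂y - ∂^2 f/∂y ∂x = (6*x) - (6*x) = 0 (equality of mixed partials for smooth f).
Similarly for dx ∧ dz and dy ∧ dz — all coefficients vanish. So d(df) = 0.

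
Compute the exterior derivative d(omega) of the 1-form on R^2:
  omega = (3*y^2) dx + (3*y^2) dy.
d(omega) = (-6*y) dx ∧ dy

For a 1-form omega = sum_i f_i dx_i, the exterior derivative is
  d(omega) = sum_{i < j} (∂f_j/∂x_i - ∂f_i/∂x_j) dx_i ∧ dx_j.
  coefficient of dx ∧ dy: ∂f_2/∂x - ∂f_1/∂y = ∂(3*y^2)/∂x - ∂(3*y^2)/∂y = -6*y
Assembling: d(omega) = (-6*y) dx ∧ dy.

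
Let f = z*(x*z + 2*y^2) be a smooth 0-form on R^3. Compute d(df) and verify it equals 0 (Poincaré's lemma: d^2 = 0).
d(df) = 0

Step 1: df = sum_i (∂f/∂x_i) dx_i = (z^2) dx + (4*y*z) dy + (2*x*z + 2*y^2) dz.
Step 2: Apply d again. Using the 1-form formula, the coefficient of dx ∧ dy in d(df) is ∂^2 f/∂x ∂y - ∂^2 f/∂y ∂x = (0) - (0) = 0 (equality of mixed partials for smooth f).
Similarly for dx ∧ dz and dy ∧ dz — all coefficients vanish. So d(df) = 0.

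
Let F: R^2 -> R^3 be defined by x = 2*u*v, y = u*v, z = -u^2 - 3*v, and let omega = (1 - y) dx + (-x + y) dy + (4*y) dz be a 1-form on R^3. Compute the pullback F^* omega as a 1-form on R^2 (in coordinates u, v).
F^* omega = (v*(-8*u^2 - 3*u*v + 2)) du + (u*(-3*u*v - 12*v + 2)) dv

Using F^*(f dg) = (f ∘ F) d(g ∘ F), substitute each coordinate x_i by F_i(u, v) in f_i, and replace dx_i by d F_i = (∂F_i/∂u) du + (∂F_i/∂v) dv.
  For the x component: f_1(F) = -u*v + 1; d F_1 = (2*v) du + (2*u) dv
  For the y component: f_2(F) = -u*v; d F_2 = (v) du + (u) dv
  For the z component: f_3(F) = 4*u*v; d F_3 = (-2*u) du + (-3) dv
Combining and collecting du, dv coefficients:
  coeff of du: v*(-8*u^2 - 3*u*v + 2)
  coeff of dv: u*(-3*u*v - 12*v + 2)
F^* omega = (v*(-8*u^2 - 3*u*v + 2)) du + (u*(-3*u*v - 12*v + 2)) dv.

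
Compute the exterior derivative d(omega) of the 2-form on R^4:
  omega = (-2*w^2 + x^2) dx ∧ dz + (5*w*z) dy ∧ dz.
d(omega) = (-4*w) dx ∧ dz ∧ dw + (5*z) dy ∧ dz ∧ dw

For a 2-form omega = sum_{i<j} g_{ij} dx_i ∧ dx_j, the exterior derivative is
  d(omega) = sum_{i<j} d(g_{ij}) ∧ dx_i ∧ dx_j = sum_{i<j, k} (∂g_{ij}/∂x_k) dx_k ∧ dx_i ∧ dx_j.
Expand each term, using dx_k ∧ dx_i ∧ dx_j = sgn(permutation) dx_{(a)} ∧ dx_{(b)} ∧ dx_{(c)} with (a < b < c) sorted:
  d(-2*w^2 + x^2) includes (∂/∂w)(-2*w^2 + x^2) dw = (-4*w) dw, which multiplied by dx ∧ dz gives (-4*w) dx ∧ dz ∧ dw
  d(5*w*z) includes (∂/∂w)(5*w*z) dw = (5*z) dw, which multiplied by dy ∧ dz gives (5*z) dy ∧ dz ∧ dw
Collecting like 3-forms: d(omega) = (-4*w) dx ∧ dz ∧ dw + (5*z) dy ∧ dz ∧ dw.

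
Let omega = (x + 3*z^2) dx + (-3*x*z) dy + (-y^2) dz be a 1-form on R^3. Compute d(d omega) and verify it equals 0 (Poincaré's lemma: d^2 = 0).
d(d omega) = 0

Step 1: d omega = sum_{i<j} (∂f_j/∂x_i - ∂f_i/∂x_j) dx_i ∧ dx_j:
  coeff of dx ∧ dy: -3*z
  coeff of dx ∧ dz: -6*z
  coeff of dy ∧ dz: 3*x - 2*y
Step 2: Apply d again to each 2-form coefficient. The only possible 3-form in R^3 is dx ∧ dy ∧ dz, with coefficient
  ∂(coeff of dy∧dz)/∂x - ∂(coeff of dx∧dz)/∂y + ∂(coeff of dx∧dy)/∂z
  = ∂/∂x (3*x - 2*y) - ∂/∂y (-6*z) + ∂/∂z (-3*z).
Each of these terms simplifies to sums of mixed partials that cancel in pairs. The result is 0 (by equality of mixed partials for smooth functions — Schwarz / Clairaut).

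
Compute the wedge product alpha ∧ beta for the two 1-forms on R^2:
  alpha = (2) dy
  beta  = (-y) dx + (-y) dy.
alpha ∧ beta = (2*y) dx ∧ dy

Distribute the wedge, using dx_i ∧ dx_j = -dx_j ∧ dx_i and dx_i ∧ dx_i = 0. For each pair (i, j) with i < j, the coefficient of dx_i ∧ dx_j in alpha ∧ beta is (alpha_i * beta_j - alpha_j * beta_i). Collecting: alpha ∧ beta = (2*y) dx ∧ dy.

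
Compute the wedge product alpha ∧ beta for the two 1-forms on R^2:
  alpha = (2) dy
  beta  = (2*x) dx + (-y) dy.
alpha ∧ beta = (-4*x) dx ∧ dy

Distribute the wedge, using dx_i ∧ dx_j = -dx_j ∧ dx_i and dx_i ∧ dx_i = 0. For each pair (i, j) with i < j, the coefficient of dx_i ∧ dx_j in alpha ∧ beta is (alpha_i * beta_j - alpha_j * beta_i). Collecting: alpha ∧ beta = (-4*x) dx ∧ dy.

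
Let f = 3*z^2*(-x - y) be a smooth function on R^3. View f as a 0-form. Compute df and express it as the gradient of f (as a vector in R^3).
df = (-3*z^2) dx + (-3*z^2) dy + (6*z*(-x - y)) dz; grad f = (-3*z^2, -3*z^2, 6*z*(-x - y))

For a 0-form f, d f = (∂f/∂x) dx + (∂f/∂y) dy + (∂f/∂z) dz. The components of the vector representation are exactly the entries of grad f in Cartesian coordinates:
  ∂f/∂x = -3*z^2
  ∂f/∂y = -3*z^2
  ∂f/∂z = 6*z*(-x - y).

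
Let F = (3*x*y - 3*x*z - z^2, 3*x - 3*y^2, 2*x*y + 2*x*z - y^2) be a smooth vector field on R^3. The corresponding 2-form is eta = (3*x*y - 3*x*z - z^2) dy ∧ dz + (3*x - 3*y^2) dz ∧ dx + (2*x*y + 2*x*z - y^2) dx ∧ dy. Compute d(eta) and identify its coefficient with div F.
d(eta) = (2*x - 3*y - 3*z) dx ∧ dy ∧ dz; div F = 2*x - 3*y - 3*z

For a 2-form in R^3 of the form above, applying d gives a 3-form with coefficient ∂P/∂x + ∂Q/∂y + ∂R/∂z:
  ∂P/∂x = 3*y - 3*z
  ∂Q/∂y = -6*y
  ∂R/∂z = 2*x
Sum = 2*x - 3*y - 3*z, which is exactly div F.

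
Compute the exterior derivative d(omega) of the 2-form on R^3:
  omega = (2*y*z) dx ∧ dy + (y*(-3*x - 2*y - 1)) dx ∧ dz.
d(omega) = (3*x + 6*y + 1) dx ∧ dy ∧ dz

For a 2-form omega = sum_{i<j} g_{ij} dx_i ∧ dx_j, the exterior derivative is
  d(omega) = sum_{i<j} d(g_{ij}) ∧ dx_i ∧ dx_j = sum_{i<j, k} (∂g_{ij}/∂x_k) dx_k ∧ dx_i ∧ dx_j.
Expand each term, using dx_k ∧ dx_i ∧ dx_j = sgn(permutation) dx_{(a)} ∧ dx_{(b)} ∧ dx_{(c)} with (a < b < c) sorted:
  d(2*y*z) includes (∂/∂z)(2*y*z) dz = (2*y) dz, which multiplied by dx ∧ dy gives (2*y) dx ∧ dy ∧ dz
  d(y*(-3*x - 2*y - 1)) includes (∂/∂y)(y*(-3*x - 2*y - 1)) dy = (-3*x - 4*y - 1) dy, which multiplied by dx ∧ dz gives (3*x + 4*y + 1) dx ∧ dy ∧ dz
Collecting like 3-forms: d(omega) = (3*x + 6*y + 1) dx ∧ dy ∧ dz.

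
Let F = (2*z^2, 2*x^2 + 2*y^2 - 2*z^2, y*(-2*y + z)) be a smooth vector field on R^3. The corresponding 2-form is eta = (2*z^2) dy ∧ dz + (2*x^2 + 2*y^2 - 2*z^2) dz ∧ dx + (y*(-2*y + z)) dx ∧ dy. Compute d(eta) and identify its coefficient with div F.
d(eta) = (5*y) dx ∧ dy ∧ dz; div F = 5*y

For a 2-form in R^3 of the form above, applying d gives a 3-form with coefficient ∂P/∂x + ∂Q/∂y + ∂R/∂z:
  ∂P/∂x = 0
  ∂Q/∂y = 4*y
  ∂R/∂z = y
Sum = 5*y, which is exactly div F.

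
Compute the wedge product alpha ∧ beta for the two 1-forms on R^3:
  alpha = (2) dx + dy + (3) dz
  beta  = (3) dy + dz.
alpha ∧ beta = (6) dx ∧ dy + (2) dx ∧ dz + (-8) dy ∧ dz

Distribute the wedge, using dx_i ∧ dx_j = -dx_j ∧ dx_i and dx_i ∧ dx_i = 0. For each pair (i, j) with i < j, the coefficient of dx_i ∧ dx_j in alpha ∧ beta is (alpha_i * beta_j - alpha_j * beta_i). Collecting: alpha ∧ beta = (6) dx ∧ dy + (2) dx ∧ dz + (-8) dy ∧ dz.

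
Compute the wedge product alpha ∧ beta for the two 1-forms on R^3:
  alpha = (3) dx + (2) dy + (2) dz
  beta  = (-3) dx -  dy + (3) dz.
alpha ∧ beta = (3) dx ∧ dy + (15) dx ∧ dz + (8) dy ∧ dz

Distribute the wedge, using dx_i ∧ dx_j = -dx_j ∧ dx_i and dx_i ∧ dx_i = 0. For each pair (i, j) with i < j, the coefficient of dx_i ∧ dx_j in alpha ∧ beta is (alpha_i * beta_j - alpha_j * beta_i). Collecting: alpha ∧ beta = (3) dx ∧ dy + (15) dx ∧ dz + (8) dy ∧ dz.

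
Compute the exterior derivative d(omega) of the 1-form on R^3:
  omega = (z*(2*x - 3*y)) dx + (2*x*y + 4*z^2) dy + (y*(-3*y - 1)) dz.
d(omega) = (2*y + 3*z) dx ∧ dy + (-2*x + 3*y) dx ∧ dz + (-6*y - 8*z - 1) dy ∧ dz

For a 1-form omega = sum_i f_i dx_i, the exterior derivative is
  d(omega) = sum_{i < j} (∂f_j/∂x_i - ∂f_i/∂x_j) dx_i ∧ dx_j.
  coefficient of dx ∧ dy: ∂f_2/∂x - ∂f_1/∂y = ∂(2*x*y + 4*z^2)/∂x - ∂(z*(2*x - 3*y))/∂y = 2*y + 3*z
  coefficient of dx ∧ dz: ∂f_3/∂x - ∂f_1/∂z = ∂(y*(-3*y - 1))/∂x - ∂(z*(2*x - 3*y))/∂z = -2*x + 3*y
  coefficient of dy ∧ dz: ∂f_3/∂y - ∂f_2/∂z = ∂(y*(-3*y - 1))/∂y - ∂(2*x*y + 4*z^2)/∂z = -6*y - 8*z - 1
Assembling: d(omega) = (2*y + 3*z) dx ∧ dy + (-2*x + 3*y) dx ∧ dz + (-6*y - 8*z - 1) dy ∧ dz.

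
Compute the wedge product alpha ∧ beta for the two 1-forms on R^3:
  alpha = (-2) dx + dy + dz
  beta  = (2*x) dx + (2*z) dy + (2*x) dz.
alpha ∧ beta = (-2*x - 4*z) dx ∧ dy + (-6*x) dx ∧ dz + (2*x - 2*z) dy ∧ dz

Distribute the wedge, using dx_i ∧ dx_j = -dx_j ∧ dx_i and dx_i ∧ dx_i = 0. For each pair (i, j) with i < j, the coefficient of dx_i ∧ dx_j in alpha ∧ beta is (alpha_i * beta_j - alpha_j * beta_i). Collecting: alpha ∧ beta = (-2*x - 4*z) dx ∧ dy + (-6*x) dx ∧ dz + (2*x - 2*z) dy ∧ dz.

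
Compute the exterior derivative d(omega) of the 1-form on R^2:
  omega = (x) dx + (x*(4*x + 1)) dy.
d(omega) = (8*x + 1) dx ∧ dy

For a 1-form omega = sum_i f_i dx_i, the exterior derivative is
  d(omega) = sum_{i < j} (∂f_j/∂x_i - ∂f_i/∂x_j) dx_i ∧ dx_j.
  coefficient of dx ∧ dy: ∂f_2/∂x - ∂f_1/∂y = ∂(x*(4*x + 1))/∂x - ∂(x)/∂y = 8*x + 1
Assembling: d(omega) = (8*x + 1) dx ∧ dy.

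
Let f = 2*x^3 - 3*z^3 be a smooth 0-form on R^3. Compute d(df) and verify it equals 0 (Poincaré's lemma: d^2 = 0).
d(df) = 0

Step 1: df = sum_i (∂f/∂x_i) dx_i = (6*x^2) dx + (0) dy + (-9*z^2) dz.
Step 2: Apply d again. Using the 1-form formula, the coefficient of dx ∧ dy in d(df) is ∂^2 f/∂x ∂y - ∂^2 f/∂y ∂x = (0) - (0) = 0 (equality of mixed partials for smooth f).
Similarly for dx ∧ dz and dy ∧ dz — all coefficients vanish. So d(df) = 0.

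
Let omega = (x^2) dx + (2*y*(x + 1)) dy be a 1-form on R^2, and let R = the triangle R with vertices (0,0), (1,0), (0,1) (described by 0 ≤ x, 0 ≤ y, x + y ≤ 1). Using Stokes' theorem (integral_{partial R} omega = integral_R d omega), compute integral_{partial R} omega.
integral_(partial R) omega = 1/3

Stokes: integral_partial_R omega = integral_R d omega with d omega = (∂Q/∂x - ∂P/∂y) dx ∧ dy.
  ∂Q/∂x = 2*y
  ∂P/∂y = 0
  integrand = ∂Q/∂x - ∂P/∂y = 2*y.
Integrating over R: integral_0^1 integral_0^{1-x} (2*y) dy dx = 1/3.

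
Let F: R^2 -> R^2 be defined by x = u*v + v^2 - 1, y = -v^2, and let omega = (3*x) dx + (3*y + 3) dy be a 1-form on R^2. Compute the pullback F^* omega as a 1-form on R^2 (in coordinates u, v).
F^* omega = (3*v*(u*v + v^2 - 1)) du + (3*u^2*v + 9*u*v^2 - 3*u + 12*v^3 - 12*v) dv

Using F^*(f dg) = (f ∘ F) d(g ∘ F), substitute each coordinate x_i by F_i(u, v) in f_i, and replace dx_i by d F_i = (∂F_i/∂u) du + (∂F_i/∂v) dv.
  For the x component: f_1(F) = 3*u*v + 3*v^2 - 3; d F_1 = (v) du + (u + 2*v) dv
  For the y component: f_2(F) = 3 - 3*v^2; d F_2 = (0) du + (-2*v) dv
Combining and collecting du, dv coefficients:
  coeff of du: 3*v*(u*v + v^2 - 1)
  coeff of dv: 3*u^2*v + 9*u*v^2 - 3*u + 12*v^3 - 12*v
F^* omega = (3*v*(u*v + v^2 - 1)) du + (3*u^2*v + 9*u*v^2 - 3*u + 12*v^3 - 12*v) dv.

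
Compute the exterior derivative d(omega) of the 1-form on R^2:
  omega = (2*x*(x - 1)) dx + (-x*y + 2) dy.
d(omega) = (-y) dx ∧ dy

For a 1-form omega = sum_i f_i dx_i, the exterior derivative is
  d(omega) = sum_{i < j} (∂f_j/∂x_i - ∂f_i/∂x_j) dx_i ∧ dx_j.
  coefficient of dx ∧ dy: ∂f_2/∂x - ∂f_1/∂y = ∂(-x*y + 2)/∂x - ∂(2*x*(x - 1))/∂y = -y
Assembling: d(omega) = (-y) dx ∧ dy.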